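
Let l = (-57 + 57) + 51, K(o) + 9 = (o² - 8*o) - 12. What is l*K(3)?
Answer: -1836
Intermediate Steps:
K(o) = -21 + o² - 8*o (K(o) = -9 + ((o² - 8*o) - 12) = -9 + (-12 + o² - 8*o) = -21 + o² - 8*o)
l = 51 (l = 0 + 51 = 51)
l*K(3) = 51*(-21 + 3² - 8*3) = 51*(-21 + 9 - 24) = 51*(-36) = -1836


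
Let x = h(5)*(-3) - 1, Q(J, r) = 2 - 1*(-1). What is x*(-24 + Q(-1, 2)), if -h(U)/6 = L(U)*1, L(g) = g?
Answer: -1869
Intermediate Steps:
Q(J, r) = 3 (Q(J, r) = 2 + 1 = 3)
h(U) = -6*U
x = 89 (x = -6*5*(-3) - 1 = -30*(-3) - 1 = 90 - 1 = 89)
x*(-24 + Q(-1, 2)) = 89*(-24 + 3) = 89*(-21) = -1869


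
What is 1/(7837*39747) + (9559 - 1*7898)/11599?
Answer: 517396925578/3613056475161 ≈ 0.14320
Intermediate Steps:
1/(7837*39747) + (9559 - 1*7898)/11599 = (1/7837)*(1/39747) + (9559 - 7898)*(1/11599) = 1/311497239 + 1661*(1/11599) = 1/311497239 + 1661/11599 = 517396925578/3613056475161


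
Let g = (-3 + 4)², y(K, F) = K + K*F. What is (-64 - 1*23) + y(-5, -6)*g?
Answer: -62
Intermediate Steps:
y(K, F) = K + F*K
g = 1 (g = 1² = 1)
(-64 - 1*23) + y(-5, -6)*g = (-64 - 1*23) - 5*(1 - 6)*1 = (-64 - 23) - 5*(-5)*1 = -87 + 25*1 = -87 + 25 = -62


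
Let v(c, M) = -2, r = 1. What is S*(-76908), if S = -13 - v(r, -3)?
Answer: 845988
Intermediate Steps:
S = -11 (S = -13 - 1*(-2) = -13 + 2 = -11)
S*(-76908) = -11*(-76908) = 845988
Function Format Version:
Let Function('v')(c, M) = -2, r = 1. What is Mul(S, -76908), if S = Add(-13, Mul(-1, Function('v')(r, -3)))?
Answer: 845988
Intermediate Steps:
S = -11 (S = Add(-13, Mul(-1, -2)) = Add(-13, 2) = -11)
Mul(S, -76908) = Mul(-11, -76908) = 845988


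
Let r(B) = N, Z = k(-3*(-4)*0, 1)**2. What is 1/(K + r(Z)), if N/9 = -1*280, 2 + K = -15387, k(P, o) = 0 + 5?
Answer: -1/17909 ≈ -5.5838e-5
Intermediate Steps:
k(P, o) = 5
K = -15389 (K = -2 - 15387 = -15389)
Z = 25 (Z = 5**2 = 25)
N = -2520 (N = 9*(-1*280) = 9*(-280) = -2520)
r(B) = -2520
1/(K + r(Z)) = 1/(-15389 - 2520) = 1/(-17909) = -1/17909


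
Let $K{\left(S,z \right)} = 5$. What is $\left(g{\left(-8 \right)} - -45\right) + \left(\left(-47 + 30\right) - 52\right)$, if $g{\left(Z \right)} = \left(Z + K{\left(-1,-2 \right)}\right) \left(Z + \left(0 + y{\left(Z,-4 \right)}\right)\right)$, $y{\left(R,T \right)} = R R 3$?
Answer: $-576$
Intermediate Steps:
$y{\left(R,T \right)} = 3 R^{2}$ ($y{\left(R,T \right)} = R^{2} \cdot 3 = 3 R^{2}$)
$g{\left(Z \right)} = \left(5 + Z\right) \left(Z + 3 Z^{2}\right)$ ($g{\left(Z \right)} = \left(Z + 5\right) \left(Z + \left(0 + 3 Z^{2}\right)\right) = \left(5 + Z\right) \left(Z + 3 Z^{2}\right)$)
$\left(g{\left(-8 \right)} - -45\right) + \left(\left(-47 + 30\right) - 52\right) = \left(- 8 \left(5 + 3 \left(-8\right)^{2} + 16 \left(-8\right)\right) - -45\right) + \left(\left(-47 + 30\right) - 52\right) = \left(- 8 \left(5 + 3 \cdot 64 - 128\right) + \left(-83 + 128\right)\right) - 69 = \left(- 8 \left(5 + 192 - 128\right) + 45\right) - 69 = \left(\left(-8\right) 69 + 45\right) - 69 = \left(-552 + 45\right) - 69 = -507 - 69 = -576$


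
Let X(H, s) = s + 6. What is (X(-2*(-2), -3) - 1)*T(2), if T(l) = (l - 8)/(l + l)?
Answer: -3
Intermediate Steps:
T(l) = (-8 + l)/(2*l) (T(l) = (-8 + l)/((2*l)) = (-8 + l)*(1/(2*l)) = (-8 + l)/(2*l))
X(H, s) = 6 + s
(X(-2*(-2), -3) - 1)*T(2) = ((6 - 3) - 1)*((½)*(-8 + 2)/2) = (3 - 1)*((½)*(½)*(-6)) = 2*(-3/2) = -3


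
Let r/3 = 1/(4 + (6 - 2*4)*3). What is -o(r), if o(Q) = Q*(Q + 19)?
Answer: 105/4 ≈ 26.250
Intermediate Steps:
r = -3/2 (r = 3/(4 + (6 - 2*4)*3) = 3/(4 + (6 - 8)*3) = 3/(4 - 2*3) = 3/(4 - 6) = 3/(-2) = 3*(-½) = -3/2 ≈ -1.5000)
o(Q) = Q*(19 + Q)
-o(r) = -(-3)*(19 - 3/2)/2 = -(-3)*35/(2*2) = -1*(-105/4) = 105/4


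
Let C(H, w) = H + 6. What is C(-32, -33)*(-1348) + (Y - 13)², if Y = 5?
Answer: 35112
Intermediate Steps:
C(H, w) = 6 + H
C(-32, -33)*(-1348) + (Y - 13)² = (6 - 32)*(-1348) + (5 - 13)² = -26*(-1348) + (-8)² = 35048 + 64 = 35112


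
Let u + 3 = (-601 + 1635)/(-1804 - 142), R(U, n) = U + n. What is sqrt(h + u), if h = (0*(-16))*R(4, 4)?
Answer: 2*I*sqrt(835807)/973 ≈ 1.8792*I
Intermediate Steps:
u = -3436/973 (u = -3 + (-601 + 1635)/(-1804 - 142) = -3 + 1034/(-1946) = -3 + 1034*(-1/1946) = -3 - 517/973 = -3436/973 ≈ -3.5313)
h = 0 (h = (0*(-16))*(4 + 4) = 0*8 = 0)
sqrt(h + u) = sqrt(0 - 3436/973) = sqrt(-3436/973) = 2*I*sqrt(835807)/973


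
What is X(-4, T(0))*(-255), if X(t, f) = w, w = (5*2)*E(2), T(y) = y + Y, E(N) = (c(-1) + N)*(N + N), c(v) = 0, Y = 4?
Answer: -20400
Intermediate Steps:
E(N) = 2*N² (E(N) = (0 + N)*(N + N) = N*(2*N) = 2*N²)
T(y) = 4 + y (T(y) = y + 4 = 4 + y)
w = 80 (w = (5*2)*(2*2²) = 10*(2*4) = 10*8 = 80)
X(t, f) = 80
X(-4, T(0))*(-255) = 80*(-255) = -20400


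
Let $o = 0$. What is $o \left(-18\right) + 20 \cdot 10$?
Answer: $200$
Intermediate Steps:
$o \left(-18\right) + 20 \cdot 10 = 0 \left(-18\right) + 20 \cdot 10 = 0 + 200 = 200$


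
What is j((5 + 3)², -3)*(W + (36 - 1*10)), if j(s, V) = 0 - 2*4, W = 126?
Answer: -1216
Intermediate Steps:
j(s, V) = -8 (j(s, V) = 0 - 8 = -8)
j((5 + 3)², -3)*(W + (36 - 1*10)) = -8*(126 + (36 - 1*10)) = -8*(126 + (36 - 10)) = -8*(126 + 26) = -8*152 = -1216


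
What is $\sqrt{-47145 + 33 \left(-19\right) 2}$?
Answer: $i \sqrt{48399} \approx 220.0 i$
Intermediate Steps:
$\sqrt{-47145 + 33 \left(-19\right) 2} = \sqrt{-47145 - 1254} = \sqrt{-48399} = i \sqrt{48399}$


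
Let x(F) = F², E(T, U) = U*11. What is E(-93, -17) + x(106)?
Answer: 11049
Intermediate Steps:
E(T, U) = 11*U
E(-93, -17) + x(106) = 11*(-17) + 106² = -187 + 11236 = 11049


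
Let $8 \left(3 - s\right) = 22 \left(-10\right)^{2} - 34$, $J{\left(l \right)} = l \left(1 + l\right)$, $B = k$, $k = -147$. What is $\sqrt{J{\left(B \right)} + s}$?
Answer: $\frac{\sqrt{84777}}{2} \approx 145.58$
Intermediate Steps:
$B = -147$
$s = - \frac{1071}{4}$ ($s = 3 - \frac{22 \left(-10\right)^{2} - 34}{8} = 3 - \frac{22 \cdot 100 - 34}{8} = 3 - \frac{2200 - 34}{8} = 3 - \frac{1083}{4} = - \frac{1071}{4} \approx -267.75$)
$\sqrt{J{\left(B \right)} + s} = \sqrt{- 147 \left(1 - 147\right) - \frac{1071}{4}} = \sqrt{\left(-147\right) \left(-146\right) - \frac{1071}{4}} = \sqrt{21462 - \frac{1071}{4}} = \sqrt{\frac{84777}{4}} = \frac{\sqrt{84777}}{2}$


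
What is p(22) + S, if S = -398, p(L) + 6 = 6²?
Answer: -368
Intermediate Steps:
p(L) = 30 (p(L) = -6 + 6² = -6 + 36 = 30)
p(22) + S = 30 - 398 = -368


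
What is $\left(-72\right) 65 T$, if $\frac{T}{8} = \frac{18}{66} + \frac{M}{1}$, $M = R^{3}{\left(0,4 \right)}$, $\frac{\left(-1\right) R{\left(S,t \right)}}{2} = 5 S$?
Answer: $- \frac{112320}{11} \approx -10211.0$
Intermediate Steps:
$R{\left(S,t \right)} = - 10 S$ ($R{\left(S,t \right)} = - 2 \cdot 5 S = - 10 S$)
$M = 0$ ($M = \left(\left(-10\right) 0\right)^{3} = 0^{3} = 0$)
$T = \frac{24}{11}$ ($T = 8 \left(\frac{18}{66} + \frac{0}{1}\right) = 8 \left(18 \cdot \frac{1}{66} + 0 \cdot 1\right) = 8 \left(\frac{3}{11} + 0\right) = 8 \cdot \frac{3}{11} = \frac{24}{11} \approx 2.1818$)
$\left(-72\right) 65 T = \left(-72\right) 65 \cdot \frac{24}{11} = \left(-4680\right) \frac{24}{11} = - \frac{112320}{11}$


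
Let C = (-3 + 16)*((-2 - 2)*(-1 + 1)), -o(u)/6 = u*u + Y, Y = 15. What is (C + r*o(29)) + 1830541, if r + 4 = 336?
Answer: 125389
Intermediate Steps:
r = 332 (r = -4 + 336 = 332)
o(u) = -90 - 6*u**2 (o(u) = -6*(u*u + 15) = -6*(u**2 + 15) = -6*(15 + u**2) = -90 - 6*u**2)
C = 0 (C = 13*(-4*0) = 13*0 = 0)
(C + r*o(29)) + 1830541 = (0 + 332*(-90 - 6*29**2)) + 1830541 = (0 + 332*(-90 - 6*841)) + 1830541 = (0 + 332*(-90 - 5046)) + 1830541 = (0 + 332*(-5136)) + 1830541 = (0 - 1705152) + 1830541 = -1705152 + 1830541 = 125389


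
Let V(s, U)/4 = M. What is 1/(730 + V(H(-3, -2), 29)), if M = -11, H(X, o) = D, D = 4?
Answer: 1/686 ≈ 0.0014577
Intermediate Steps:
H(X, o) = 4
V(s, U) = -44 (V(s, U) = 4*(-11) = -44)
1/(730 + V(H(-3, -2), 29)) = 1/(730 - 44) = 1/686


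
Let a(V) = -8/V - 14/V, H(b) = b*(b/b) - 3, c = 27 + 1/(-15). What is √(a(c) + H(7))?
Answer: √129886/202 ≈ 1.7841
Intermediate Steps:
c = 404/15 (c = 27 + 1*(-1/15) = 27 - 1/15 = 404/15 ≈ 26.933)
H(b) = -3 + b (H(b) = b*1 - 3 = b - 3 = -3 + b)
a(V) = -22/V
√(a(c) + H(7)) = √(-22/404/15 + (-3 + 7)) = √(-22*15/404 + 4) = √(-165/202 + 4) = √(643/202) = √129886/202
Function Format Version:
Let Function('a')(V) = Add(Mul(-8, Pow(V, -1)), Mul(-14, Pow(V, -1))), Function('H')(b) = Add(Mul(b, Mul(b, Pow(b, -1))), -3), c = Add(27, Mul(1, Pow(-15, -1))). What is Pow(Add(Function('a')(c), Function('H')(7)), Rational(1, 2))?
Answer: Mul(Rational(1, 202), Pow(129886, Rational(1, 2))) ≈ 1.7841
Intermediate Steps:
c = Rational(404, 15) (c = Add(27, Mul(1, Rational(-1, 15))) = Add(27, Rational(-1, 15)) = Rational(404, 15) ≈ 26.933)
Function('H')(b) = Add(-3, b) (Function('H')(b) = Add(Mul(b, 1), -3) = Add(b, -3) = Add(-3, b))
Function('a')(V) = Mul(-22, Pow(V, -1))
Pow(Add(Function('a')(c), Function('H')(7)), Rational(1, 2)) = Pow(Add(Mul(-22, Pow(Rational(404, 15), -1)), Add(-3, 7)), Rational(1, 2)) = Pow(Add(Mul(-22, Rational(15, 404)), 4), Rational(1, 2)) = Pow(Add(Rational(-165, 202), 4), Rational(1, 2)) = Pow(Rational(643, 202), Rational(1, 2)) = Mul(Rational(1, 202), Pow(129886, Rational(1, 2)))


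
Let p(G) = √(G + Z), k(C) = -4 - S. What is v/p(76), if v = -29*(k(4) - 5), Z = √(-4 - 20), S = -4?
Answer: 145*√2/(2*√(38 + I*√6)) ≈ 16.607 - 0.53468*I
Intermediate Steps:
k(C) = 0 (k(C) = -4 - 1*(-4) = -4 + 4 = 0)
Z = 2*I*√6 (Z = √(-24) = 2*I*√6 ≈ 4.899*I)
p(G) = √(G + 2*I*√6)
v = 145 (v = -29*(0 - 5) = -29*(-5) = 145)
v/p(76) = 145/(√(76 + 2*I*√6)) = 145/√(76 + 2*I*√6)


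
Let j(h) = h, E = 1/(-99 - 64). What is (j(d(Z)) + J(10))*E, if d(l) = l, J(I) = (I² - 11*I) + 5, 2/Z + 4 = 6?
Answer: 4/163 ≈ 0.024540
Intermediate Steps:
Z = 1 (Z = 2/(-4 + 6) = 2/2 = 2*(½) = 1)
J(I) = 5 + I² - 11*I
E = -1/163 (E = 1/(-163) = -1/163 ≈ -0.0061350)
(j(d(Z)) + J(10))*E = (1 + (5 + 10² - 11*10))*(-1/163) = (1 + (5 + 100 - 110))*(-1/163) = (1 - 5)*(-1/163) = -4*(-1/163) = 4/163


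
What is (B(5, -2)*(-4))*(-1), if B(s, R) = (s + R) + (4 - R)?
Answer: 36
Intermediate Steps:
B(s, R) = 4 + s (B(s, R) = (R + s) + (4 - R) = 4 + s)
(B(5, -2)*(-4))*(-1) = ((4 + 5)*(-4))*(-1) = (9*(-4))*(-1) = -36*(-1) = 36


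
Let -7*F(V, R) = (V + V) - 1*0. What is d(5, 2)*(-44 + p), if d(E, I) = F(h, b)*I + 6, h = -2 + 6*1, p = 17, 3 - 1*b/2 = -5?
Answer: -702/7 ≈ -100.29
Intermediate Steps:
b = 16 (b = 6 - 2*(-5) = 6 + 10 = 16)
h = 4 (h = -2 + 6 = 4)
F(V, R) = -2*V/7 (F(V, R) = -((V + V) - 1*0)/7 = -(2*V + 0)/7 = -2*V/7)
d(E, I) = 6 - 8*I/7 (d(E, I) = (-2/7*4)*I + 6 = -8*I/7 + 6 = 6 - 8*I/7)
d(5, 2)*(-44 + p) = (6 - 8/7*2)*(-44 + 17) = (6 - 16/7)*(-27) = (26/7)*(-27) = -702/7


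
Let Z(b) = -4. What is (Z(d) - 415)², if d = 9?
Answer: 175561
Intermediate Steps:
(Z(d) - 415)² = (-4 - 415)² = (-419)² = 175561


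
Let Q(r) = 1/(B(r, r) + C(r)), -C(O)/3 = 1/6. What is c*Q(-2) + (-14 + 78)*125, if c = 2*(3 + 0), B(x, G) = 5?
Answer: 24004/3 ≈ 8001.3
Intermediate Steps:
C(O) = -½ (C(O) = -3/6 = -3*⅙ = -½)
c = 6 (c = 2*3 = 6)
Q(r) = 2/9 (Q(r) = 1/(5 - ½) = 1/(9/2) = 2/9)
c*Q(-2) + (-14 + 78)*125 = 6*(2/9) + (-14 + 78)*125 = 4/3 + 64*125 = 4/3 + 8000 = 24004/3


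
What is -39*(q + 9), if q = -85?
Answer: 2964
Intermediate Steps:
-39*(q + 9) = -39*(-85 + 9) = -39*(-76) = 2964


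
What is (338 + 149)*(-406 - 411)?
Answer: -397879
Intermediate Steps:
(338 + 149)*(-406 - 411) = 487*(-817) = -397879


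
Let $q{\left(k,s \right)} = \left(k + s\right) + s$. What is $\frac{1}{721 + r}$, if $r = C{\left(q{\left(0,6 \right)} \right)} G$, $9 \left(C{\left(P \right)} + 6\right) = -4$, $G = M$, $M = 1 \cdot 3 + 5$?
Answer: $\frac{9}{6025} \approx 0.0014938$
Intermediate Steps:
$M = 8$ ($M = 3 + 5 = 8$)
$q{\left(k,s \right)} = k + 2 s$
$G = 8$
$C{\left(P \right)} = - \frac{58}{9}$ ($C{\left(P \right)} = -6 + \frac{1}{9} \left(-4\right) = -6 - \frac{4}{9} = - \frac{58}{9}$)
$r = - \frac{464}{9}$ ($r = \left(- \frac{58}{9}\right) 8 = - \frac{464}{9} \approx -51.556$)
$\frac{1}{721 + r} = \frac{1}{721 - \frac{464}{9}} = \frac{1}{\frac{6025}{9}} = \frac{9}{6025}$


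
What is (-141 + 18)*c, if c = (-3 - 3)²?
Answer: -4428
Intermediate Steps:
c = 36 (c = (-6)² = 36)
(-141 + 18)*c = (-141 + 18)*36 = -123*36 = -4428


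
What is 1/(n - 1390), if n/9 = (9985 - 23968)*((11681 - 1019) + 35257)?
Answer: -1/5778769783 ≈ -1.7305e-10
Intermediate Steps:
n = -5778768393 (n = 9*((9985 - 23968)*((11681 - 1019) + 35257)) = 9*(-13983*(10662 + 35257)) = 9*(-13983*45919) = 9*(-642085377) = -5778768393)
1/(n - 1390) = 1/(-5778768393 - 1390) = 1/(-5778769783) = -1/5778769783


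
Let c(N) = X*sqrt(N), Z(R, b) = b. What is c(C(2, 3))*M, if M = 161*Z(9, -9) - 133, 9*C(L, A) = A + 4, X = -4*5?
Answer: 31640*sqrt(7)/3 ≈ 27904.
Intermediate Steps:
X = -20
C(L, A) = 4/9 + A/9 (C(L, A) = (A + 4)/9 = (4 + A)/9 = 4/9 + A/9)
M = -1582 (M = 161*(-9) - 133 = -1449 - 133 = -1582)
c(N) = -20*sqrt(N)
c(C(2, 3))*M = -20*sqrt(4/9 + (1/9)*3)*(-1582) = -20*sqrt(4/9 + 1/3)*(-1582) = -20*sqrt(7)/3*(-1582) = 31640*sqrt(7)/3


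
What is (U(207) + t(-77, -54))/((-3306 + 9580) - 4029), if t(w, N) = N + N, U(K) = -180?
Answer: -288/2245 ≈ -0.12829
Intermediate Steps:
t(w, N) = 2*N
(U(207) + t(-77, -54))/((-3306 + 9580) - 4029) = (-180 + 2*(-54))/((-3306 + 9580) - 4029) = (-180 - 108)/(6274 - 4029) = -288/2245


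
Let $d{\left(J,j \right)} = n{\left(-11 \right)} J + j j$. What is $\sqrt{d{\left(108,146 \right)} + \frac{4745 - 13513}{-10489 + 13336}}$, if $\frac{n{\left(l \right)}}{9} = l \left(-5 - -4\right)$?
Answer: $\frac{2 \sqrt{64853242194}}{2847} \approx 178.9$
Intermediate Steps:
$n{\left(l \right)} = - 9 l$ ($n{\left(l \right)} = 9 l \left(-5 - -4\right) = 9 l \left(-5 + 4\right) = 9 l \left(-1\right) = 9 \left(- l\right) = - 9 l$)
$d{\left(J,j \right)} = j^{2} + 99 J$ ($d{\left(J,j \right)} = \left(-9\right) \left(-11\right) J + j j = 99 J + j^{2} = j^{2} + 99 J$)
$\sqrt{d{\left(108,146 \right)} + \frac{4745 - 13513}{-10489 + 13336}} = \sqrt{\left(146^{2} + 99 \cdot 108\right) + \frac{4745 - 13513}{-10489 + 13336}} = \sqrt{\left(21316 + 10692\right) - \frac{8768}{2847}} = \sqrt{32008 - \frac{8768}{2847}} = \sqrt{\frac{91118008}{2847}} = \frac{2 \sqrt{64853242194}}{2847}$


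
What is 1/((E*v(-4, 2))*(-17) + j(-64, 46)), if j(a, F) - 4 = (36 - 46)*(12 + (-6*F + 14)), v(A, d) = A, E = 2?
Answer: 1/2640 ≈ 0.00037879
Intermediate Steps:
j(a, F) = -256 + 60*F (j(a, F) = 4 + (36 - 46)*(12 + (-6*F + 14)) = 4 - 10*(12 + (14 - 6*F)) = 4 - 10*(26 - 6*F) = 4 + (-260 + 60*F) = -256 + 60*F)
1/((E*v(-4, 2))*(-17) + j(-64, 46)) = 1/((2*(-4))*(-17) + (-256 + 60*46)) = 1/(-8*(-17) + (-256 + 2760)) = 1/(136 + 2504) = 1/2640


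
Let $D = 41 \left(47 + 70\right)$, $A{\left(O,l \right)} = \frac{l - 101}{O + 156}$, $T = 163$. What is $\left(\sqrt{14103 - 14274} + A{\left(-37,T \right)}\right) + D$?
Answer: $\frac{570905}{119} + 3 i \sqrt{19} \approx 4797.5 + 13.077 i$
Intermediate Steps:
$A{\left(O,l \right)} = \frac{-101 + l}{156 + O}$
$D = 4797$ ($D = 41 \cdot 117 = 4797$)
$\left(\sqrt{14103 - 14274} + A{\left(-37,T \right)}\right) + D = \left(\sqrt{14103 - 14274} + \frac{-101 + 163}{156 - 37}\right) + 4797 = \left(\sqrt{-171} + \frac{1}{119} \cdot 62\right) + 4797 = \left(3 i \sqrt{19} + \frac{1}{119} \cdot 62\right) + 4797 = \left(3 i \sqrt{19} + \frac{62}{119}\right) + 4797 = \left(\frac{62}{119} + 3 i \sqrt{19}\right) + 4797 = \frac{570905}{119} + 3 i \sqrt{19}$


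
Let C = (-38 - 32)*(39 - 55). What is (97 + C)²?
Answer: 1481089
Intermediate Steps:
C = 1120 (C = -70*(-16) = 1120)
(97 + C)² = (97 + 1120)² = 1217² = 1481089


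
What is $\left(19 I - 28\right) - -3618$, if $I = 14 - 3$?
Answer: $3799$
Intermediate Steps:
$I = 11$ ($I = 14 - 3 = 11$)
$\left(19 I - 28\right) - -3618 = \left(19 \cdot 11 - 28\right) - -3618 = \left(209 - 28\right) + 3618 = 181 + 3618 = 3799$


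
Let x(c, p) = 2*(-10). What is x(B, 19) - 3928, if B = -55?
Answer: -3948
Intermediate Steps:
x(c, p) = -20
x(B, 19) - 3928 = -20 - 3928 = -3948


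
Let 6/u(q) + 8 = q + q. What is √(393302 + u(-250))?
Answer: √25374271070/254 ≈ 627.14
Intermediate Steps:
u(q) = 6/(-8 + 2*q) (u(q) = 6/(-8 + (q + q)) = 6/(-8 + 2*q))
√(393302 + u(-250)) = √(393302 + 3/(-4 - 250)) = √(393302 + 3/(-254)) = √(393302 + 3*(-1/254)) = √(393302 - 3/254) = √(99898705/254) = √25374271070/254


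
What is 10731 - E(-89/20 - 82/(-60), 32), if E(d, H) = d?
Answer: 128809/12 ≈ 10734.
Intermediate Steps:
10731 - E(-89/20 - 82/(-60), 32) = 10731 - (-89/20 - 82/(-60)) = 10731 - (-89*1/20 - 82*(-1/60)) = 10731 - (-89/20 + 41/30) = 10731 - 1*(-37/12) = 10731 + 37/12 = 128809/12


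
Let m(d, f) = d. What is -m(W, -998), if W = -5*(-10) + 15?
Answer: -65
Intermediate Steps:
W = 65 (W = 50 + 15 = 65)
-m(W, -998) = -1*65 = -65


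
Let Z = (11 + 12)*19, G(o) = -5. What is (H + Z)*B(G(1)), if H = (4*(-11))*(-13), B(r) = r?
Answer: -5045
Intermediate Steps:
Z = 437 (Z = 23*19 = 437)
H = 572 (H = -44*(-13) = 572)
(H + Z)*B(G(1)) = (572 + 437)*(-5) = 1009*(-5) = -5045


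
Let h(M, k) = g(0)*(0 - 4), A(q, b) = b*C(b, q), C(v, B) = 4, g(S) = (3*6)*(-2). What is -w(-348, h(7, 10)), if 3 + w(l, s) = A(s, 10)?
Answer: -37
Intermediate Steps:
g(S) = -36 (g(S) = 18*(-2) = -36)
A(q, b) = 4*b (A(q, b) = b*4 = 4*b)
h(M, k) = 144 (h(M, k) = -36*(0 - 4) = -36*(-4) = 144)
w(l, s) = 37 (w(l, s) = -3 + 4*10 = -3 + 40 = 37)
-w(-348, h(7, 10)) = -1*37 = -37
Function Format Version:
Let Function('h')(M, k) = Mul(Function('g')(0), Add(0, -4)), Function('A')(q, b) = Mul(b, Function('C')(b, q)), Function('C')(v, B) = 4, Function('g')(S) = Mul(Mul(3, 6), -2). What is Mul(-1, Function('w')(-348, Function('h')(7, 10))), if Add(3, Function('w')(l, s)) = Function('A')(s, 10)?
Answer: -37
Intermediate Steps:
Function('g')(S) = -36 (Function('g')(S) = Mul(18, -2) = -36)
Function('A')(q, b) = Mul(4, b) (Function('A')(q, b) = Mul(b, 4) = Mul(4, b))
Function('h')(M, k) = 144 (Function('h')(M, k) = Mul(-36, Add(0, -4)) = Mul(-36, -4) = 144)
Function('w')(l, s) = 37 (Function('w')(l, s) = Add(-3, Mul(4, 10)) = Add(-3, 40) = 37)
Mul(-1, Function('w')(-348, Function('h')(7, 10))) = Mul(-1, 37) = -37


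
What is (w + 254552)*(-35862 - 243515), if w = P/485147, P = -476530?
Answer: -34501568357111478/485147 ≈ -7.1116e+10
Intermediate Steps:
w = -476530/485147 ≈ -0.98224
(w + 254552)*(-35862 - 243515) = (-476530/485147 + 254552)*(-35862 - 243515) = (123494662614/485147)*(-279377) = -34501568357111478/485147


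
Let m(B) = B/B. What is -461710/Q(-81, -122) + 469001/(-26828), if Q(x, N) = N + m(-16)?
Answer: 12330006759/3246188 ≈ 3798.3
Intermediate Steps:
m(B) = 1
Q(x, N) = 1 + N (Q(x, N) = N + 1 = 1 + N)
-461710/Q(-81, -122) + 469001/(-26828) = -461710/(1 - 122) + 469001/(-26828) = -461710/(-121) + 469001*(-1/26828) = -461710*(-1/121) - 469001/26828 = 461710/121 - 469001/26828 = 12330006759/3246188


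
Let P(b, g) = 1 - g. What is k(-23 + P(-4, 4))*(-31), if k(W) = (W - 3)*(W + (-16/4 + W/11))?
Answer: -320044/11 ≈ -29095.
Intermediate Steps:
k(W) = (-4 + 12*W/11)*(-3 + W) (k(W) = (-3 + W)*(W + (-16*¼ + W*(1/11))) = (-3 + W)*(W + (-4 + W/11)) = (-3 + W)*(-4 + 12*W/11) = (-4 + 12*W/11)*(-3 + W))
k(-23 + P(-4, 4))*(-31) = (12 - 80*(-23 + (1 - 1*4))/11 + 12*(-23 + (1 - 1*4))²/11)*(-31) = (12 - 80*(-23 + (1 - 4))/11 + 12*(-23 + (1 - 4))²/11)*(-31) = (12 - 80*(-23 - 3)/11 + 12*(-23 - 3)²/11)*(-31) = (12 - 80/11*(-26) + (12/11)*(-26)²)*(-31) = (12 + 2080/11 + (12/11)*676)*(-31) = (12 + 2080/11 + 8112/11)*(-31) = (10324/11)*(-31) = -320044/11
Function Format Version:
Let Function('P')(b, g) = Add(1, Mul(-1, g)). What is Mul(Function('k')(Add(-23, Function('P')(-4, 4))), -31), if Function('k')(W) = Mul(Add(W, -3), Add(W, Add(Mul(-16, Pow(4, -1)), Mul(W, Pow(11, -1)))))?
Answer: Rational(-320044, 11) ≈ -29095.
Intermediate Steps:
Function('k')(W) = Mul(Add(-4, Mul(Rational(12, 11), W)), Add(-3, W)) (Function('k')(W) = Mul(Add(-3, W), Add(W, Add(Mul(-16, Rational(1, 4)), Mul(W, Rational(1, 11))))) = Mul(Add(-3, W), Add(W, Add(-4, Mul(Rational(1, 11), W)))) = Mul(Add(-3, W), Add(-4, Mul(Rational(12, 11), W))) = Mul(Add(-4, Mul(Rational(12, 11), W)), Add(-3, W)))
Mul(Function('k')(Add(-23, Function('P')(-4, 4))), -31) = Mul(Add(12, Mul(Rational(-80, 11), Add(-23, Add(1, Mul(-1, 4)))), Mul(Rational(12, 11), Pow(Add(-23, Add(1, Mul(-1, 4))), 2))), -31) = Mul(Add(12, Mul(Rational(-80, 11), Add(-23, Add(1, -4))), Mul(Rational(12, 11), Pow(Add(-23, Add(1, -4)), 2))), -31) = Mul(Add(12, Mul(Rational(-80, 11), Add(-23, -3)), Mul(Rational(12, 11), Pow(Add(-23, -3), 2))), -31) = Mul(Add(12, Mul(Rational(-80, 11), -26), Mul(Rational(12, 11), Pow(-26, 2))), -31) = Mul(Add(12, Rational(2080, 11), Mul(Rational(12, 11), 676)), -31) = Mul(Add(12, Rational(2080, 11), Rational(8112, 11)), -31) = Mul(Rational(10324, 11), -31) = Rational(-320044, 11)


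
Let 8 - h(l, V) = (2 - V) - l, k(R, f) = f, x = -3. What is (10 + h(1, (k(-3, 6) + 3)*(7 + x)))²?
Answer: 2809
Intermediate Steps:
h(l, V) = 6 + V + l (h(l, V) = 8 - ((2 - V) - l) = 8 - (2 - V - l) = 8 + (-2 + V + l) = 6 + V + l)
(10 + h(1, (k(-3, 6) + 3)*(7 + x)))² = (10 + (6 + (6 + 3)*(7 - 3) + 1))² = (10 + (6 + 9*4 + 1))² = (10 + (6 + 36 + 1))² = (10 + 43)² = 53² = 2809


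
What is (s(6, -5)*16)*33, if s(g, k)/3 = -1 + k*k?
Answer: 38016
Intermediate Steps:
s(g, k) = -3 + 3*k² (s(g, k) = 3*(-1 + k*k) = 3*(-1 + k²) = -3 + 3*k²)
(s(6, -5)*16)*33 = ((-3 + 3*(-5)²)*16)*33 = ((-3 + 3*25)*16)*33 = ((-3 + 75)*16)*33 = (72*16)*33 = 1152*33 = 38016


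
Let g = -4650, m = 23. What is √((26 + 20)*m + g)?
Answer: 2*I*√898 ≈ 59.933*I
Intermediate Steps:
√((26 + 20)*m + g) = √((26 + 20)*23 - 4650) = √(46*23 - 4650) = √(1058 - 4650) = √(-3592) = 2*I*√898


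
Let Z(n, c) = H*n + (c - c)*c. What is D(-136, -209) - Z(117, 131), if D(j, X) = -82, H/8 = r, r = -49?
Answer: 45782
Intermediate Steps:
H = -392 (H = 8*(-49) = -392)
Z(n, c) = -392*n (Z(n, c) = -392*n + (c - c)*c = -392*n + 0*c = -392*n + 0 = -392*n)
D(-136, -209) - Z(117, 131) = -82 - (-392)*117 = -82 - 1*(-45864) = -82 + 45864 = 45782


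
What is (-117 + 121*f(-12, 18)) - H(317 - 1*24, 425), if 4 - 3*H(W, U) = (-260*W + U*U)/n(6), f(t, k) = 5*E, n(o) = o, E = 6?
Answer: 55885/6 ≈ 9314.2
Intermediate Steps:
f(t, k) = 30 (f(t, k) = 5*6 = 30)
H(W, U) = 4/3 - U²/18 + 130*W/9 (H(W, U) = 4/3 - (-260*W + U*U)/(3*6) = 4/3 - (-260*W + U²)/(3*6) = 4/3 - (U² - 260*W)/(3*6) = 4/3 - (-130*W/3 + U²/6)/3 = 4/3 + (-U²/18 + 130*W/9) = 4/3 - U²/18 + 130*W/9)
(-117 + 121*f(-12, 18)) - H(317 - 1*24, 425) = (-117 + 121*30) - (4/3 - 1/18*425² + 130*(317 - 1*24)/9) = (-117 + 3630) - (4/3 - 1/18*180625 + 130*(317 - 24)/9) = 3513 - (4/3 - 180625/18 + (130/9)*293) = 3513 - (4/3 - 180625/18 + 38090/9) = 3513 - 1*(-34807/6) = 3513 + 34807/6 = 55885/6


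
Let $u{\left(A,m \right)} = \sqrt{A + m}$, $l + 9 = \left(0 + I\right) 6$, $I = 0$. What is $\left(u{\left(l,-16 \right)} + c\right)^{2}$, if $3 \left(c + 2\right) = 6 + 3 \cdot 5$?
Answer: $50 i \approx 50.0 i$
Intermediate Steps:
$l = -9$ ($l = -9 + \left(0 + 0\right) 6 = -9 + 0 \cdot 6 = -9 + 0 = -9$)
$c = 5$ ($c = -2 + \frac{6 + 3 \cdot 5}{3} = -2 + \frac{6 + 15}{3} = -2 + \frac{1}{3} \cdot 21 = -2 + 7 = 5$)
$\left(u{\left(l,-16 \right)} + c\right)^{2} = \left(\sqrt{-9 - 16} + 5\right)^{2} = \left(\sqrt{-25} + 5\right)^{2} = \left(5 i + 5\right)^{2} = \left(5 + 5 i\right)^{2}$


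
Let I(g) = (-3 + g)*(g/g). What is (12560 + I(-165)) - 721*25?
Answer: -5633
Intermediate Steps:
I(g) = -3 + g (I(g) = (-3 + g)*1 = -3 + g)
(12560 + I(-165)) - 721*25 = (12560 + (-3 - 165)) - 721*25 = (12560 - 168) - 18025 = 12392 - 18025 = -5633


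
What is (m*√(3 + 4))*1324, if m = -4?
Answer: -5296*√7 ≈ -14012.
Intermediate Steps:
(m*√(3 + 4))*1324 = -4*√(3 + 4)*1324 = -4*√7*1324 = -5296*√7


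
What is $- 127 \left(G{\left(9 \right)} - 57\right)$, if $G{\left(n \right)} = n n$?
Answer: $-3048$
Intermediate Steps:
$G{\left(n \right)} = n^{2}$
$- 127 \left(G{\left(9 \right)} - 57\right) = - 127 \left(9^{2} - 57\right) = - 127 \left(81 - 57\right) = \left(-127\right) 24 = -3048$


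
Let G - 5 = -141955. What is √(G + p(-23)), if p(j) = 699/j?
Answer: I*√75107627/23 ≈ 376.8*I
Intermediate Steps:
G = -141950 (G = 5 - 141955 = -141950)
√(G + p(-23)) = √(-141950 + 699/(-23)) = √(-141950 + 699*(-1/23)) = √(-141950 - 699/23) = √(-3265549/23) = I*√75107627/23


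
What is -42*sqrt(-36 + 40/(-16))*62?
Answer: -1302*I*sqrt(154) ≈ -16157.0*I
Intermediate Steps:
-42*sqrt(-36 + 40/(-16))*62 = -42*sqrt(-36 + 40*(-1/16))*62 = -42*sqrt(-36 - 5/2)*62 = -21*I*sqrt(154)*62 = -1302*I*sqrt(154)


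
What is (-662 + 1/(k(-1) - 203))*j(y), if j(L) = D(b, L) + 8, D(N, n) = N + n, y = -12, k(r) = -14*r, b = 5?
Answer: -125119/189 ≈ -662.00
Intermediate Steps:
j(L) = 13 + L (j(L) = (5 + L) + 8 = 13 + L)
(-662 + 1/(k(-1) - 203))*j(y) = (-662 + 1/(-14*(-1) - 203))*(13 - 12) = (-662 + 1/(14 - 203))*1 = (-662 + 1/(-189))*1 = (-662 - 1/189)*1 = -125119/189*1 = -125119/189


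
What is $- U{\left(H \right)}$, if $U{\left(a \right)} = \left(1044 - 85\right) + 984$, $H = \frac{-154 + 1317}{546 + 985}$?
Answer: $-1943$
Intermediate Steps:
$H = \frac{1163}{1531} \approx 0.75963$
$U{\left(a \right)} = 1943$ ($U{\left(a \right)} = 959 + 984 = 1943$)
$- U{\left(H \right)} = \left(-1\right) 1943 = -1943$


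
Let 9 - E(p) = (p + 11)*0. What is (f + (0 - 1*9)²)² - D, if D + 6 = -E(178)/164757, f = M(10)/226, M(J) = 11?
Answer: 18442840793683/2805042844 ≈ 6574.9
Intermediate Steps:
E(p) = 9 (E(p) = 9 - (p + 11)*0 = 9 - (11 + p)*0 = 9 - 1*0 = 9 + 0 = 9)
f = 11/226 ≈ 0.048673
D = -329517/54919 (D = -6 - 9/164757 = -6 - 1*3/54919 = -6 - 3/54919 = -329517/54919 ≈ -6.0001)
(f + (0 - 1*9)²)² - D = (11/226 + (0 - 1*9)²)² - 1*(-329517/54919) = (11/226 + (0 - 9)²)² + 329517/54919 = (11/226 + (-9)²)² + 329517/54919 = (11/226 + 81)² + 329517/54919 = (18317/226)² + 329517/54919 = 335512489/51076 + 329517/54919 = 18442840793683/2805042844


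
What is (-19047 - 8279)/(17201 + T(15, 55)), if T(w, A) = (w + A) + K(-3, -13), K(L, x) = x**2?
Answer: -13663/8720 ≈ -1.5669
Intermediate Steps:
T(w, A) = 169 + A + w (T(w, A) = (w + A) + (-13)**2 = (A + w) + 169 = 169 + A + w)
(-19047 - 8279)/(17201 + T(15, 55)) = (-19047 - 8279)/(17201 + (169 + 55 + 15)) = -27326/(17201 + 239) = -27326/17440 = -27326*1/17440 = -13663/8720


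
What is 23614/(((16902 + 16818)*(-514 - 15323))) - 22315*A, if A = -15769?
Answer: 93957517028465893/267011820 ≈ 3.5189e+8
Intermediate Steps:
23614/(((16902 + 16818)*(-514 - 15323))) - 22315*A = 23614/(((16902 + 16818)*(-514 - 15323))) - 22315/(1/(-15769)) = 23614/((33720*(-15837))) - 22315/(-1/15769) = 23614/(-534023640) - 22315*(-15769) = 23614*(-1/534023640) + 351885235 = -11807/267011820 + 351885235 = 93957517028465893/267011820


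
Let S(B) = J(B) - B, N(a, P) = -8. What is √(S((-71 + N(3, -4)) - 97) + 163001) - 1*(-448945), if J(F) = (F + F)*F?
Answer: 448945 + √225129 ≈ 4.4942e+5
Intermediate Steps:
J(F) = 2*F² (J(F) = (2*F)*F = 2*F²)
S(B) = -B + 2*B² (S(B) = 2*B² - B = -B + 2*B²)
√(S((-71 + N(3, -4)) - 97) + 163001) - 1*(-448945) = √(((-71 - 8) - 97)*(-1 + 2*((-71 - 8) - 97)) + 163001) - 1*(-448945) = √((-79 - 97)*(-1 + 2*(-79 - 97)) + 163001) + 448945 = √(-176*(-1 + 2*(-176)) + 163001) + 448945 = √(-176*(-1 - 352) + 163001) + 448945 = √(-176*(-353) + 163001) + 448945 = √(62128 + 163001) + 448945 = √225129 + 448945 = 448945 + √225129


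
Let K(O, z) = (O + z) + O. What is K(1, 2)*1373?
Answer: 5492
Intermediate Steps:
K(O, z) = z + 2*O
K(1, 2)*1373 = (2 + 2*1)*1373 = (2 + 2)*1373 = 4*1373 = 5492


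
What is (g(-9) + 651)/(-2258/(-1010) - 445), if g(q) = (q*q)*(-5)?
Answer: -20705/37266 ≈ -0.55560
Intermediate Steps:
g(q) = -5*q**2 (g(q) = q**2*(-5) = -5*q**2)
(g(-9) + 651)/(-2258/(-1010) - 445) = (-5*(-9)**2 + 651)/(-2258/(-1010) - 445) = (-5*81 + 651)/(-2258*(-1/1010) - 445) = (-405 + 651)/(1129/505 - 445) = 246/(-223596/505) = 246*(-505/223596) = -20705/37266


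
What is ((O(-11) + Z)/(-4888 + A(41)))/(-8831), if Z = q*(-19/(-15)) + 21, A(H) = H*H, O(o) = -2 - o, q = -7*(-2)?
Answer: 716/424815255 ≈ 1.6854e-6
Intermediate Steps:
q = 14
A(H) = H²
Z = 581/15 (Z = 14*(-19/(-15)) + 21 = 14*(-19*(-1/15)) + 21 = 14*(19/15) + 21 = 266/15 + 21 = 581/15 ≈ 38.733)
((O(-11) + Z)/(-4888 + A(41)))/(-8831) = (((-2 - 1*(-11)) + 581/15)/(-4888 + 41²))/(-8831) = (((-2 + 11) + 581/15)/(-4888 + 1681))*(-1/8831) = ((9 + 581/15)/(-3207))*(-1/8831) = ((716/15)*(-1/3207))*(-1/8831) = -716/48105*(-1/8831) = 716/424815255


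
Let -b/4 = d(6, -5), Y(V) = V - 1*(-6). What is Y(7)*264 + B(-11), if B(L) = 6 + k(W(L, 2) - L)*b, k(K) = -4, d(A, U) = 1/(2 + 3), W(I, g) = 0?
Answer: 17206/5 ≈ 3441.2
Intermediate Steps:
Y(V) = 6 + V (Y(V) = V + 6 = 6 + V)
d(A, U) = ⅕ (d(A, U) = 1/5 = ⅕)
b = -⅘ (b = -4*⅕ = -⅘ ≈ -0.80000)
B(L) = 46/5 (B(L) = 6 - 4*(-⅘) = 6 + 16/5 = 46/5)
Y(7)*264 + B(-11) = (6 + 7)*264 + 46/5 = 13*264 + 46/5 = 3432 + 46/5 = 17206/5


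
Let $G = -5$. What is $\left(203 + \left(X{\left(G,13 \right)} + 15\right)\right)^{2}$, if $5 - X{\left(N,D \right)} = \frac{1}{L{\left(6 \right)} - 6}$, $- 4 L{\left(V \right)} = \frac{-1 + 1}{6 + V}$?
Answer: $\frac{1792921}{36} \approx 49803.0$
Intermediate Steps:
$L{\left(V \right)} = 0$ ($L{\left(V \right)} = - \frac{\left(-1 + 1\right) \frac{1}{6 + V}}{4} = - \frac{0 \frac{1}{6 + V}}{4} = \left(- \frac{1}{4}\right) 0 = 0$)
$X{\left(N,D \right)} = \frac{31}{6}$ ($X{\left(N,D \right)} = 5 - \frac{1}{0 - 6} = 5 - \frac{1}{-6} = 5 - - \frac{1}{6} = 5 + \frac{1}{6} = \frac{31}{6}$)
$\left(203 + \left(X{\left(G,13 \right)} + 15\right)\right)^{2} = \left(203 + \left(\frac{31}{6} + 15\right)\right)^{2} = \left(203 + \frac{121}{6}\right)^{2} = \left(\frac{1339}{6}\right)^{2} = \frac{1792921}{36}$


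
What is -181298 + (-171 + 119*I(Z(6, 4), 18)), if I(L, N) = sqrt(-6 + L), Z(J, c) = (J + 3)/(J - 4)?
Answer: -181469 + 119*I*sqrt(6)/2 ≈ -1.8147e+5 + 145.74*I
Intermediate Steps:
Z(J, c) = (3 + J)/(-4 + J)
-181298 + (-171 + 119*I(Z(6, 4), 18)) = -181298 + (-171 + 119*sqrt(-6 + (3 + 6)/(-4 + 6))) = -181298 + (-171 + 119*sqrt(-6 + 9/2)) = -181298 + (-171 + 119*sqrt(-3/2)) = -181298 + (-171 + 119*(I*sqrt(6)/2)) = -181298 + (-171 + 119*I*sqrt(6)/2) = -181469 + 119*I*sqrt(6)/2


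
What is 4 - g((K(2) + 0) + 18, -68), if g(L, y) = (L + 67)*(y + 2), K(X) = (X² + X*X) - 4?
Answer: 5878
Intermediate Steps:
K(X) = -4 + 2*X² (K(X) = (X² + X²) - 4 = 2*X² - 4 = -4 + 2*X²)
g(L, y) = (2 + y)*(67 + L) (g(L, y) = (67 + L)*(2 + y) = (2 + y)*(67 + L))
4 - g((K(2) + 0) + 18, -68) = 4 - (134 + 2*(((-4 + 2*2²) + 0) + 18) + 67*(-68) + (((-4 + 2*2²) + 0) + 18)*(-68)) = 4 - (134 + 2*(((-4 + 2*4) + 0) + 18) - 4556 + (((-4 + 2*4) + 0) + 18)*(-68)) = 4 - (134 + 2*(((-4 + 8) + 0) + 18) - 4556 + (((-4 + 8) + 0) + 18)*(-68)) = 4 - (134 + 2*((4 + 0) + 18) - 4556 + ((4 + 0) + 18)*(-68)) = 4 - (134 + 2*(4 + 18) - 4556 + (4 + 18)*(-68)) = 4 - (134 + 2*22 - 4556 + 22*(-68)) = 4 - (134 + 44 - 4556 - 1496) = 4 - 1*(-5874) = 4 + 5874 = 5878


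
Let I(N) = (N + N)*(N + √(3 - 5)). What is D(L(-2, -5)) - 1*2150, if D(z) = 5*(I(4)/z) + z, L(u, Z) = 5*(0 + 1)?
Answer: -2113 + 8*I*√2 ≈ -2113.0 + 11.314*I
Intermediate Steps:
L(u, Z) = 5 (L(u, Z) = 5*1 = 5)
I(N) = 2*N*(N + I*√2) (I(N) = (2*N)*(N + √(-2)) = (2*N)*(N + I*√2) = 2*N*(N + I*√2))
D(z) = z + 5*(32 + 8*I*√2)/z (D(z) = 5*((2*4*(4 + I*√2))/z) + z = 5*((32 + 8*I*√2)/z) + z = 5*(32 + 8*I*√2)/z + z = z + 5*(32 + 8*I*√2)/z)
D(L(-2, -5)) - 1*2150 = (160 + 5² + 40*I*√2)/5 - 1*2150 = (160 + 25 + 40*I*√2)/5 - 2150 = (185 + 40*I*√2)/5 - 2150 = (37 + 8*I*√2) - 2150 = -2113 + 8*I*√2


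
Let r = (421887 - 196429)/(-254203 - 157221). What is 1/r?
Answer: -205712/112729 ≈ -1.8248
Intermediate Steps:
r = -112729/205712 (r = 225458/(-411424) = 225458*(-1/411424) = -112729/205712 ≈ -0.54799)
1/r = 1/(-112729/205712) = -205712/112729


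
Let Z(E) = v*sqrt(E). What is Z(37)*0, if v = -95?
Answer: 0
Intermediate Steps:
Z(E) = -95*sqrt(E)
Z(37)*0 = -95*sqrt(37)*0 = 0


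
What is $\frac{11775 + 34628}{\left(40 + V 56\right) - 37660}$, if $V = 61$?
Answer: $- \frac{46403}{34204} \approx -1.3567$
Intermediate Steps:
$\frac{11775 + 34628}{\left(40 + V 56\right) - 37660} = \frac{11775 + 34628}{\left(40 + 61 \cdot 56\right) - 37660} = \frac{46403}{\left(40 + 3416\right) - 37660} = \frac{46403}{3456 - 37660} = \frac{46403}{-34204} = 46403 \left(- \frac{1}{34204}\right) = - \frac{46403}{34204}$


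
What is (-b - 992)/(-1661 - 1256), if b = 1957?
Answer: 2949/2917 ≈ 1.0110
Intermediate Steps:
(-b - 992)/(-1661 - 1256) = (-1*1957 - 992)/(-1661 - 1256) = (-1957 - 992)/(-2917) = -2949*(-1/2917) = 2949/2917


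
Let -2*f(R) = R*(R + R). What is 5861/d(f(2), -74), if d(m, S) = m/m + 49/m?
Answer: -23444/45 ≈ -520.98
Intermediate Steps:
f(R) = -R² (f(R) = -R*(R + R)/2 = -R*2*R/2 = -R²)
d(m, S) = 1 + 49/m
5861/d(f(2), -74) = 5861/(((49 - 1*2²)/((-1*2²)))) = 5861/(((49 - 1*4)/((-1*4)))) = 5861/(((49 - 4)/(-4))) = 5861/((-¼*45)) = 5861/(-45/4) = 5861*(-4/45) = -23444/45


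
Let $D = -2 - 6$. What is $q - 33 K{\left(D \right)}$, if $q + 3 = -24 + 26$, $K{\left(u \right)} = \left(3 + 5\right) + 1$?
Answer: $-298$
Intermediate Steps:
$D = -8$ ($D = -2 - 6 = -8$)
$K{\left(u \right)} = 9$ ($K{\left(u \right)} = 8 + 1 = 9$)
$q = -1$ ($q = -3 + \left(-24 + 26\right) = -3 + 2 = -1$)
$q - 33 K{\left(D \right)} = -1 - 297 = -298$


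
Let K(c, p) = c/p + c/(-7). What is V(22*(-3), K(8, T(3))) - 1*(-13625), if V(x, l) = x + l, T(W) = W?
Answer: 284771/21 ≈ 13561.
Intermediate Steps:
K(c, p) = -c/7 + c/p (K(c, p) = c/p + c*(-1/7) = c/p - c/7 = -c/7 + c/p)
V(x, l) = l + x
V(22*(-3), K(8, T(3))) - 1*(-13625) = ((-1/7*8 + 8/3) + 22*(-3)) - 1*(-13625) = ((-8/7 + 8*(1/3)) - 66) + 13625 = ((-8/7 + 8/3) - 66) + 13625 = (32/21 - 66) + 13625 = -1354/21 + 13625 = 284771/21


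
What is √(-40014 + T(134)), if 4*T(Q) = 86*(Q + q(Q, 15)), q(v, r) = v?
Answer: 2*I*√8563 ≈ 185.07*I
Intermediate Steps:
T(Q) = 43*Q (T(Q) = (86*(Q + Q))/4 = (86*(2*Q))/4 = (172*Q)/4 = 43*Q)
√(-40014 + T(134)) = √(-40014 + 43*134) = √(-40014 + 5762) = √(-34252) = 2*I*√8563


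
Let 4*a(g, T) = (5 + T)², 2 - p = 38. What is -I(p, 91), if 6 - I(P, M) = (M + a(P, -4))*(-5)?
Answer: -1849/4 ≈ -462.25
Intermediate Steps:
p = -36 (p = 2 - 1*38 = 2 - 38 = -36)
a(g, T) = (5 + T)²/4
I(P, M) = 29/4 + 5*M (I(P, M) = 6 - (M + (5 - 4)²/4)*(-5) = 6 - (M + (¼)*1²)*(-5) = 6 - (M + (¼)*1)*(-5) = 6 - (M + ¼)*(-5) = 6 - (¼ + M)*(-5) = 6 - (-5/4 - 5*M) = 6 + (5/4 + 5*M) = 29/4 + 5*M)
-I(p, 91) = -(29/4 + 5*91) = -(29/4 + 455) = -1*1849/4 = -1849/4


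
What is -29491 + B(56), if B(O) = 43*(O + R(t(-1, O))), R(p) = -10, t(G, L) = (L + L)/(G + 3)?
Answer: -27513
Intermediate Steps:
t(G, L) = 2*L/(3 + G) (t(G, L) = (2*L)/(3 + G) = 2*L/(3 + G))
B(O) = -430 + 43*O (B(O) = 43*(O - 10) = 43*(-10 + O) = -430 + 43*O)
-29491 + B(56) = -29491 + (-430 + 43*56) = -29491 + (-430 + 2408) = -29491 + 1978 = -27513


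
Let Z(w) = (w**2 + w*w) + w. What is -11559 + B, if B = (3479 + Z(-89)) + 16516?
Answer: 24189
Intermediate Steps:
Z(w) = w + 2*w**2 (Z(w) = (w**2 + w**2) + w = 2*w**2 + w = w + 2*w**2)
B = 35748 (B = (3479 - 89*(1 + 2*(-89))) + 16516 = (3479 - 89*(1 - 178)) + 16516 = (3479 - 89*(-177)) + 16516 = (3479 + 15753) + 16516 = 19232 + 16516 = 35748)
-11559 + B = -11559 + 35748 = 24189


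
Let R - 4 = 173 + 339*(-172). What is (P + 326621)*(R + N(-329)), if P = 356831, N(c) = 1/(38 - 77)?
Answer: -1549460863720/39 ≈ -3.9730e+10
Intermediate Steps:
N(c) = -1/39 (N(c) = 1/(-39) = -1/39)
R = -58131 (R = 4 + (173 + 339*(-172)) = 4 + (173 - 58308) = 4 - 58135 = -58131)
(P + 326621)*(R + N(-329)) = (356831 + 326621)*(-58131 - 1/39) = 683452*(-2267110/39) = -1549460863720/39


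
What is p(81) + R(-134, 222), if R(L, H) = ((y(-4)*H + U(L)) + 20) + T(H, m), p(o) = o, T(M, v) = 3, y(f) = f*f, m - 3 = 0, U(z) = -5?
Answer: 3651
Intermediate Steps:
m = 3 (m = 3 + 0 = 3)
y(f) = f**2
R(L, H) = 18 + 16*H (R(L, H) = (((-4)**2*H - 5) + 20) + 3 = ((16*H - 5) + 20) + 3 = ((-5 + 16*H) + 20) + 3 = (15 + 16*H) + 3 = 18 + 16*H)
p(81) + R(-134, 222) = 81 + (18 + 16*222) = 81 + (18 + 3552) = 81 + 3570 = 3651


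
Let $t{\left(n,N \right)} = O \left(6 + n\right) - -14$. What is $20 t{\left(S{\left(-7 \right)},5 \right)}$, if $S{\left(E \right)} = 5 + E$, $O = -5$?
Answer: $-120$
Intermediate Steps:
$t{\left(n,N \right)} = -16 - 5 n$ ($t{\left(n,N \right)} = - 5 \left(6 + n\right) - -14 = \left(-30 - 5 n\right) + 14 = -16 - 5 n$)
$20 t{\left(S{\left(-7 \right)},5 \right)} = 20 \left(-16 - 5 \left(5 - 7\right)\right) = 20 \left(-16 - -10\right) = 20 \left(-16 + 10\right) = 20 \left(-6\right) = -120$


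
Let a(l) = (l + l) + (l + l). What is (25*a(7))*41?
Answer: 28700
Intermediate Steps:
a(l) = 4*l (a(l) = 2*l + 2*l = 4*l)
(25*a(7))*41 = (25*(4*7))*41 = (25*28)*41 = 700*41 = 28700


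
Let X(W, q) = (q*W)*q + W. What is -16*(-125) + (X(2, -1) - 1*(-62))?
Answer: 2066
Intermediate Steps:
X(W, q) = W + W*q² (X(W, q) = (W*q)*q + W = W*q² + W = W + W*q²)
-16*(-125) + (X(2, -1) - 1*(-62)) = -16*(-125) + (2*(1 + (-1)²) - 1*(-62)) = 2000 + (2*(1 + 1) + 62) = 2000 + (2*2 + 62) = 2000 + (4 + 62) = 2000 + 66 = 2066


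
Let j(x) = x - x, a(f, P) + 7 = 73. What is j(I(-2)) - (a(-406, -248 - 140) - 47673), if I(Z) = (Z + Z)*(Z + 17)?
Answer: 47607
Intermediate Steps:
a(f, P) = 66 (a(f, P) = -7 + 73 = 66)
I(Z) = 2*Z*(17 + Z) (I(Z) = (2*Z)*(17 + Z) = 2*Z*(17 + Z))
j(x) = 0
j(I(-2)) - (a(-406, -248 - 140) - 47673) = 0 - (66 - 47673) = 0 - 1*(-47607) = 0 + 47607 = 47607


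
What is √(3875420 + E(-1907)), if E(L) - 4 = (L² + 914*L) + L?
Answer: 512*√22 ≈ 2401.5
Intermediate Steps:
E(L) = 4 + L² + 915*L (E(L) = 4 + ((L² + 914*L) + L) = 4 + (L² + 915*L) = 4 + L² + 915*L)
√(3875420 + E(-1907)) = √(3875420 + (4 + (-1907)² + 915*(-1907))) = √(3875420 + (4 + 3636649 - 1744905)) = √(3875420 + 1891748) = √5767168 = 512*√22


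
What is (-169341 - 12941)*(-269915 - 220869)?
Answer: 89461089088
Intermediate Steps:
(-169341 - 12941)*(-269915 - 220869) = -182282*(-490784) = 89461089088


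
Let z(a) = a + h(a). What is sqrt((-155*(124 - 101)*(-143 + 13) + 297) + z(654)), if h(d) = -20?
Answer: sqrt(464381) ≈ 681.46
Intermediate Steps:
z(a) = -20 + a (z(a) = a - 20 = -20 + a)
sqrt((-155*(124 - 101)*(-143 + 13) + 297) + z(654)) = sqrt((-155*(124 - 101)*(-143 + 13) + 297) + (-20 + 654)) = sqrt((-3565*(-130) + 297) + 634) = sqrt((-155*(-2990) + 297) + 634) = sqrt((463450 + 297) + 634) = sqrt(463747 + 634) = sqrt(464381)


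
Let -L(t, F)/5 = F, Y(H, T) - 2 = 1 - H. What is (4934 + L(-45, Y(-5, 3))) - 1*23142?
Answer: -18248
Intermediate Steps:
Y(H, T) = 3 - H (Y(H, T) = 2 + (1 - H) = 3 - H)
L(t, F) = -5*F
(4934 + L(-45, Y(-5, 3))) - 1*23142 = (4934 - 5*(3 - 1*(-5))) - 1*23142 = (4934 - 5*(3 + 5)) - 23142 = (4934 - 5*8) - 23142 = (4934 - 40) - 23142 = 4894 - 23142 = -18248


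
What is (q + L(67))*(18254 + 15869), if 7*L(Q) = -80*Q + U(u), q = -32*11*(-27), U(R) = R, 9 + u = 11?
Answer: 2087303910/7 ≈ 2.9819e+8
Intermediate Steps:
u = 2 (u = -9 + 11 = 2)
q = 9504 (q = -352*(-27) = 9504)
L(Q) = 2/7 - 80*Q/7 (L(Q) = (-80*Q + 2)/7 = (2 - 80*Q)/7 = 2/7 - 80*Q/7)
(q + L(67))*(18254 + 15869) = (9504 + (2/7 - 80/7*67))*(18254 + 15869) = (9504 + (2/7 - 5360/7))*34123 = (9504 - 5358/7)*34123 = (61170/7)*34123 = 2087303910/7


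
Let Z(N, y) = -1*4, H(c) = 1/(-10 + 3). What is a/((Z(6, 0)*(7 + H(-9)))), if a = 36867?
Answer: -86023/64 ≈ -1344.1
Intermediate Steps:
H(c) = -⅐ (H(c) = 1/(-7) = -⅐)
Z(N, y) = -4
a/((Z(6, 0)*(7 + H(-9)))) = 36867/((-4*(7 - ⅐))) = 36867/((-4*48/7)) = 36867/(-192/7) = 36867*(-7/192) = -86023/64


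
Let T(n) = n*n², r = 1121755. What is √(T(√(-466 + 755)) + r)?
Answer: 2*√281667 ≈ 1061.4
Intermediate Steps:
T(n) = n³
√(T(√(-466 + 755)) + r) = √((√(-466 + 755))³ + 1121755) = √((√289)³ + 1121755) = √(17³ + 1121755) = √(4913 + 1121755) = √1126668 = 2*√281667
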